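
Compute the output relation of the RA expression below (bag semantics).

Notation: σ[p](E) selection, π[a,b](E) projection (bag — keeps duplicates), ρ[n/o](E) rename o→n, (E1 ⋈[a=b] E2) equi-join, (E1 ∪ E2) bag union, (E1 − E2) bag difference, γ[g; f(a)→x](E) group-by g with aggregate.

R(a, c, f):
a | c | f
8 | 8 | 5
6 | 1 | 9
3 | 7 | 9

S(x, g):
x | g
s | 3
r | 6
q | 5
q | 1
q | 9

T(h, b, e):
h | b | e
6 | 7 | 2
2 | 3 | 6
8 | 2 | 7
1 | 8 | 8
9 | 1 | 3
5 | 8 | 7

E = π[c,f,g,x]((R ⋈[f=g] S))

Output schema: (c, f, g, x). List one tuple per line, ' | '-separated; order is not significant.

Row counts bottom-up:
  R → 3
  S → 5
  (R ⋈[f=g] S) → 3
  π[c,f,g,x]((R ⋈[f=g] S)) → 3

== RESULT ==
c | f | g | x
1 | 9 | 9 | q
7 | 9 | 9 | q
8 | 5 | 5 | q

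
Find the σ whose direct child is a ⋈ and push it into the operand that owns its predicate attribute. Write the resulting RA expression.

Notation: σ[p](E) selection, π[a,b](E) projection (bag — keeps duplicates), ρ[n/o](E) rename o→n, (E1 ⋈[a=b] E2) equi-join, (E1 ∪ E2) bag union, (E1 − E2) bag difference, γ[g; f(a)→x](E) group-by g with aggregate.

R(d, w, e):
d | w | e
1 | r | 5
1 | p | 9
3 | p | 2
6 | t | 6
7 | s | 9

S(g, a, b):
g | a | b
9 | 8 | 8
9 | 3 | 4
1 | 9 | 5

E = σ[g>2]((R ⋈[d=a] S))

σ filters on g, owned by the right side.
E' = (R ⋈[d=a] σ[g>2](S))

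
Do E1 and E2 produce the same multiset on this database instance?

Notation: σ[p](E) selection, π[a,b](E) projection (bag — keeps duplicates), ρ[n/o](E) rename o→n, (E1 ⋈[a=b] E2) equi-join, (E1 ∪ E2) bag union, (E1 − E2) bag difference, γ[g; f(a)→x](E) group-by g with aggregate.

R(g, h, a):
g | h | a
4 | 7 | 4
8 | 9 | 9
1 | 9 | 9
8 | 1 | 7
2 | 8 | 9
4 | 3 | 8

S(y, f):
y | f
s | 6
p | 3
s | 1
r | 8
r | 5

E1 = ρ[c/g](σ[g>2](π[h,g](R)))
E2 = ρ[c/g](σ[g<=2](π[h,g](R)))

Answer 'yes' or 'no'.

E1 stepwise |·|:
  R → 6
  π[h,g](R) → 6
  σ[g>2](π[h,g](R)) → 4
  ρ[c/g](σ[g>2](π[h,g](R))) → 4
E2 stepwise |·|:
  R → 6
  π[h,g](R) → 6
  σ[g<=2](π[h,g](R)) → 2
  ρ[c/g](σ[g<=2](π[h,g](R))) → 2

E1 result:
h | c
1 | 8
3 | 4
7 | 4
9 | 8
E2 result:
h | c
8 | 2
9 | 1
Witness: (7, 4) appears 1× in E1 but 0× in E2.

no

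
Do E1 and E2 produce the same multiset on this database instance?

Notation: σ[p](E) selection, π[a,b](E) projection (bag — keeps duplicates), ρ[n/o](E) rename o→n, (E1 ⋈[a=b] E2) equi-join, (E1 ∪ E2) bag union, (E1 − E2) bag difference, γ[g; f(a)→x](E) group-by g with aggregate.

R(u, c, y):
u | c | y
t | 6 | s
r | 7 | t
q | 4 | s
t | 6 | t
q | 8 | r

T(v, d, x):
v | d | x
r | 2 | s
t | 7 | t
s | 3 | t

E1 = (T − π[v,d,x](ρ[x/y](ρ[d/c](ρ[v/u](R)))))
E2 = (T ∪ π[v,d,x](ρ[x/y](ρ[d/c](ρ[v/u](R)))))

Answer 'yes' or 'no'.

E1 subexpression sizes:
  T → 3
  R → 5
  ρ[v/u](R) → 5
  ρ[d/c](ρ[v/u](R)) → 5
  ρ[x/y](ρ[d/c](ρ[v/u](R))) → 5
  π[v,d,x](ρ[x/y](ρ[d/c](ρ[v/u](R)))) → 5
  (T − π[v,d,x](ρ[x/y](ρ[d/c](ρ[v/u](R))))) → 3
E2 subexpression sizes:
  T → 3
  R → 5
  ρ[v/u](R) → 5
  ρ[d/c](ρ[v/u](R)) → 5
  ρ[x/y](ρ[d/c](ρ[v/u](R))) → 5
  π[v,d,x](ρ[x/y](ρ[d/c](ρ[v/u](R)))) → 5
  (T ∪ π[v,d,x](ρ[x/y](ρ[d/c](ρ[v/u](R))))) → 8

E1 result:
v | d | x
r | 2 | s
s | 3 | t
t | 7 | t
E2 result:
v | d | x
q | 4 | s
q | 8 | r
r | 2 | s
r | 7 | t
s | 3 | t
t | 6 | s
t | 6 | t
t | 7 | t
Witness: ('t', 6, 't') appears 0× in E1 but 1× in E2.

no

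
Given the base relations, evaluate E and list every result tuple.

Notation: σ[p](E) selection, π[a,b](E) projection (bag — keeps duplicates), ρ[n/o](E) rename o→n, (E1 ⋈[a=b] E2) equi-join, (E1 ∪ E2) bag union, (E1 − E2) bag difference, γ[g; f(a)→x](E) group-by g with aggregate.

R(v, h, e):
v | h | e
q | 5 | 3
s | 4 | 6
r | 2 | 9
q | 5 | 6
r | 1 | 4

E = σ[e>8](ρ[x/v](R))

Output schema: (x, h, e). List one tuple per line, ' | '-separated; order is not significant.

Row counts bottom-up:
  R → 5
  ρ[x/v](R) → 5
  σ[e>8](ρ[x/v](R)) → 1

== RESULT ==
x | h | e
r | 2 | 9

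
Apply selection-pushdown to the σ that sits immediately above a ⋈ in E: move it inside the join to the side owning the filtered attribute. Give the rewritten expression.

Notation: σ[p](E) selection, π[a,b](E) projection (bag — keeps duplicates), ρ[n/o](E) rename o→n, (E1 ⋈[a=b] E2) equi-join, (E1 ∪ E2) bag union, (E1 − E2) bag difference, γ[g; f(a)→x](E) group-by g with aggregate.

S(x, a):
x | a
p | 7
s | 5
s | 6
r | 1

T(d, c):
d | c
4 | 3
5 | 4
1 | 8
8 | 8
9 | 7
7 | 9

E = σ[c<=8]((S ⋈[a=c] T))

σ filters on c, owned by the right side.
E' = (S ⋈[a=c] σ[c<=8](T))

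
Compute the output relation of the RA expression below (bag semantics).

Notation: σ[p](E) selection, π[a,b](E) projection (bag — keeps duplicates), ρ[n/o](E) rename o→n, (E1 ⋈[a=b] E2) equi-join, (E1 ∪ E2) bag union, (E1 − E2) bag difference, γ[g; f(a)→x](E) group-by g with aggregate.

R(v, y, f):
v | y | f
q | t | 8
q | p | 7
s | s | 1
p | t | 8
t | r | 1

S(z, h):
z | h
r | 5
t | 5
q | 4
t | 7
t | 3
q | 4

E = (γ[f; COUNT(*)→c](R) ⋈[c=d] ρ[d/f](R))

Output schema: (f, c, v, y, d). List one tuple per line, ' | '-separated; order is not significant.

Row counts bottom-up:
  R → 5
  γ[f; COUNT(*)→c](R) → 3
  R → 5
  ρ[d/f](R) → 5
  (γ[f; COUNT(*)→c](R) ⋈[c=d] ρ[d/f](R)) → 2

== RESULT ==
f | c | v | y | d
7 | 1 | s | s | 1
7 | 1 | t | r | 1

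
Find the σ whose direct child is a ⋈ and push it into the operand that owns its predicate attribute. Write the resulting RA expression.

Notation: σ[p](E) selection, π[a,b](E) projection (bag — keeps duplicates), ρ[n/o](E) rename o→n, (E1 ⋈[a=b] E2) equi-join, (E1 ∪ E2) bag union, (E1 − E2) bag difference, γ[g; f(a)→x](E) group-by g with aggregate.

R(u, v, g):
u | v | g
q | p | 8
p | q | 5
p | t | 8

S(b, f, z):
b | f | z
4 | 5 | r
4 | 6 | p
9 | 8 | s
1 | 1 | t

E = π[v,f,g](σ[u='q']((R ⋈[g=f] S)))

σ filters on u, owned by the left side.
E' = π[v,f,g]((σ[u='q'](R) ⋈[g=f] S))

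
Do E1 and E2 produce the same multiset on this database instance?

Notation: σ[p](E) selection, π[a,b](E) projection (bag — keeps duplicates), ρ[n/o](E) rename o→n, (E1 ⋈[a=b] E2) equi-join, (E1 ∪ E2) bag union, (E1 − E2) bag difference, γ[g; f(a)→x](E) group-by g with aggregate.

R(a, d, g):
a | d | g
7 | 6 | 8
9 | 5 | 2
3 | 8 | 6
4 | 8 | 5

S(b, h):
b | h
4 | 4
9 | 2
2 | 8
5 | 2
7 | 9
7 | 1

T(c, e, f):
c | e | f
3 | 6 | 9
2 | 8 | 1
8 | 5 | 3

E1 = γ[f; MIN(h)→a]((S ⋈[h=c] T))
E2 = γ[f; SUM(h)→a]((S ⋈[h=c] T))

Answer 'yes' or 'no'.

E1 stepwise |·|:
  S → 6
  T → 3
  (S ⋈[h=c] T) → 3
  γ[f; MIN(h)→a]((S ⋈[h=c] T)) → 2
E2 stepwise |·|:
  S → 6
  T → 3
  (S ⋈[h=c] T) → 3
  γ[f; SUM(h)→a]((S ⋈[h=c] T)) → 2

E1 result:
f | a
1 | 2
3 | 8
E2 result:
f | a
1 | 4
3 | 8
Witness: (1, 2) appears 1× in E1 but 0× in E2.

no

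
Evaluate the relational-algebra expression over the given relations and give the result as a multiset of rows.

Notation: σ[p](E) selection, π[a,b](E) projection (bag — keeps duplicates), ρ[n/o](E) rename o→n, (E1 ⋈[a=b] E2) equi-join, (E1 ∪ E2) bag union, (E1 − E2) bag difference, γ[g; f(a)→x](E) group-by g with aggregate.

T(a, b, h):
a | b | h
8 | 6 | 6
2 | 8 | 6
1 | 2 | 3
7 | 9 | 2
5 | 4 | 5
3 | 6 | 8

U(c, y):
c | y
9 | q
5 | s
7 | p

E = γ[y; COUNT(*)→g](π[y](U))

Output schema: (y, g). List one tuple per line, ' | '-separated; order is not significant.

Stepwise |·|:
  U → 3
  π[y](U) → 3
  γ[y; COUNT(*)→g](π[y](U)) → 3

== RESULT ==
y | g
p | 1
q | 1
s | 1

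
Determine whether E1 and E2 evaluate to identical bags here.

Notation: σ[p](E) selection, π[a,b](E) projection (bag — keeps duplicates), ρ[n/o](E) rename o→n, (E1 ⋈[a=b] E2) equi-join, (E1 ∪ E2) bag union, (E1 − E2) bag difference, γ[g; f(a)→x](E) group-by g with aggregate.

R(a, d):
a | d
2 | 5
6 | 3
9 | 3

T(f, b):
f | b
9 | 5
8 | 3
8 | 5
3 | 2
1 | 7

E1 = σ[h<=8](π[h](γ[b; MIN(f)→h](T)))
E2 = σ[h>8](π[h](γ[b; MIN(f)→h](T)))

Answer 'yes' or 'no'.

E1 row counts bottom-up:
  T → 5
  γ[b; MIN(f)→h](T) → 4
  π[h](γ[b; MIN(f)→h](T)) → 4
  σ[h<=8](π[h](γ[b; MIN(f)→h](T))) → 4
E2 row counts bottom-up:
  T → 5
  γ[b; MIN(f)→h](T) → 4
  π[h](γ[b; MIN(f)→h](T)) → 4
  σ[h>8](π[h](γ[b; MIN(f)→h](T))) → 0

E1 result:
h
1
3
8
8
E2 result:
h
(0 rows)
Witness: (1,) appears 1× in E1 but 0× in E2.

no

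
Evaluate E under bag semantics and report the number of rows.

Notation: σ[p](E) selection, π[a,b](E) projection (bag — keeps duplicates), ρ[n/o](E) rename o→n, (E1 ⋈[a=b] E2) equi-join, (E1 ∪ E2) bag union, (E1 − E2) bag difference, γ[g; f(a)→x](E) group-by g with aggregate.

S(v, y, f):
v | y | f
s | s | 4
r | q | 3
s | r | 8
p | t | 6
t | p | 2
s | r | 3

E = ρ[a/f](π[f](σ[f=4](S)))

Subexpression sizes:
  S → 6
  σ[f=4](S) → 1
  π[f](σ[f=4](S)) → 1
  ρ[a/f](π[f](σ[f=4](S))) → 1

|E| = 1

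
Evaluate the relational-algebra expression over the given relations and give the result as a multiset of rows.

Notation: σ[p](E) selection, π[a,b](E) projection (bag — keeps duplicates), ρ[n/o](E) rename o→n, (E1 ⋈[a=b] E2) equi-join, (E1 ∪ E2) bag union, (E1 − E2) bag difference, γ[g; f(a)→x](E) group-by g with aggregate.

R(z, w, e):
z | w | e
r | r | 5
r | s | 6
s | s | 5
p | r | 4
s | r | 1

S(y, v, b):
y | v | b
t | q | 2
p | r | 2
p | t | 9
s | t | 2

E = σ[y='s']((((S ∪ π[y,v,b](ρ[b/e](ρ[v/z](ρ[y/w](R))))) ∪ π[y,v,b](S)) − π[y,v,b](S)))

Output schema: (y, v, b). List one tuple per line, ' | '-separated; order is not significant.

Row counts bottom-up:
  S → 4
  R → 5
  ρ[y/w](R) → 5
  ρ[v/z](ρ[y/w](R)) → 5
  ρ[b/e](ρ[v/z](ρ[y/w](R))) → 5
  π[y,v,b](ρ[b/e](ρ[v/z](ρ[y/w](R)))) → 5
  (S ∪ π[y,v,b](ρ[b/e](ρ[v/z](ρ[y/w](R))))) → 9
  S → 4
  π[y,v,b](S) → 4
  ((S ∪ π[y,v,b](ρ[b/e](ρ[v/z](ρ[y/w](R))))) ∪ π[y,v,b](S)) → 13
  S → 4
  π[y,v,b](S) → 4
  (((S ∪ π[y,v,b](ρ[b/e](ρ[v/z](ρ[y/w](R))))) ∪ π[y,v,b](S)) − π[y,v,b](S)) → 9
  σ[y='s']((((S ∪ π[y,v,b](ρ[b/e](ρ[v/z](ρ[y/w](R))))) ∪ π[y,v,b](S)) − π[y,v,b](S))) → 3

== RESULT ==
y | v | b
s | r | 6
s | s | 5
s | t | 2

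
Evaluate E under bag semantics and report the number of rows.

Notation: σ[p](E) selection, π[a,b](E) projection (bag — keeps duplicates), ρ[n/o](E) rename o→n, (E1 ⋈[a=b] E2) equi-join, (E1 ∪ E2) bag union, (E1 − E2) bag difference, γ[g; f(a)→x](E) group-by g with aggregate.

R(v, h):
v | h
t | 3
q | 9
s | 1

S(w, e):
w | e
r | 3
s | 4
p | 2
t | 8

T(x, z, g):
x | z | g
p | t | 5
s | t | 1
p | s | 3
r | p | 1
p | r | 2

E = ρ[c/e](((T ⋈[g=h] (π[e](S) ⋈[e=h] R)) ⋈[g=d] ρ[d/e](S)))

Subexpression sizes:
  T → 5
  S → 4
  π[e](S) → 4
  R → 3
  (π[e](S) ⋈[e=h] R) → 1
  (T ⋈[g=h] (π[e](S) ⋈[e=h] R)) → 1
  S → 4
  ρ[d/e](S) → 4
  ((T ⋈[g=h] (π[e](S) ⋈[e=h] R)) ⋈[g=d] ρ[d/e](S)) → 1
  ρ[c/e](((T ⋈[g=h] (π[e](S) ⋈[e=h] R)) ⋈[g=d] ρ[d/e](S))) → 1

|E| = 1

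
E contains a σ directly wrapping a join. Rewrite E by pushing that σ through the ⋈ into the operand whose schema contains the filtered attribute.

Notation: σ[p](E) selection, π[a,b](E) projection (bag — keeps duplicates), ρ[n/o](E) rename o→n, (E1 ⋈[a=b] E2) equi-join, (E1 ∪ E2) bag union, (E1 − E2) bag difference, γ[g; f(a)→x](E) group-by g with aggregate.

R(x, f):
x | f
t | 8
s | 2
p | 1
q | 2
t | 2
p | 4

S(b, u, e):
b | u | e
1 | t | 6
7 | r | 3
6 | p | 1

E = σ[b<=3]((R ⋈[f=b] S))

σ filters on b, owned by the right side.
E' = (R ⋈[f=b] σ[b<=3](S))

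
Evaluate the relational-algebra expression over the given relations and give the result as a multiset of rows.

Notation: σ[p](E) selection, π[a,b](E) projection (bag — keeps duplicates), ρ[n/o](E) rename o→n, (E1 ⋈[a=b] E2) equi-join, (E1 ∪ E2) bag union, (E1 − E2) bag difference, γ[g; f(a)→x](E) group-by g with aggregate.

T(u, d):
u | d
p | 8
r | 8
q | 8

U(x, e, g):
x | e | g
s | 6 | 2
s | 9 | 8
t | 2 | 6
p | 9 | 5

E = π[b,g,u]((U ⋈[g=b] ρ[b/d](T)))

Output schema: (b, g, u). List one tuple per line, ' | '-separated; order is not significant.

Per-node cardinality:
  U → 4
  T → 3
  ρ[b/d](T) → 3
  (U ⋈[g=b] ρ[b/d](T)) → 3
  π[b,g,u]((U ⋈[g=b] ρ[b/d](T))) → 3

== RESULT ==
b | g | u
8 | 8 | p
8 | 8 | q
8 | 8 | r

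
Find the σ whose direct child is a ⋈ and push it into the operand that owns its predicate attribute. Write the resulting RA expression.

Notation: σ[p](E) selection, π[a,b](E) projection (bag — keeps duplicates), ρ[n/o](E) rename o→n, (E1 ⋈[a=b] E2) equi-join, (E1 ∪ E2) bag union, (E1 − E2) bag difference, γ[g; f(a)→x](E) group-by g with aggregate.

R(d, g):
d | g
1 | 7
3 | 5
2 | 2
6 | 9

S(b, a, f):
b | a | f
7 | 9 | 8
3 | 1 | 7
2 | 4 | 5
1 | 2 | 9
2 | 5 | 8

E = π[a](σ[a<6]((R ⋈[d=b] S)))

σ filters on a, owned by the right side.
E' = π[a]((R ⋈[d=b] σ[a<6](S)))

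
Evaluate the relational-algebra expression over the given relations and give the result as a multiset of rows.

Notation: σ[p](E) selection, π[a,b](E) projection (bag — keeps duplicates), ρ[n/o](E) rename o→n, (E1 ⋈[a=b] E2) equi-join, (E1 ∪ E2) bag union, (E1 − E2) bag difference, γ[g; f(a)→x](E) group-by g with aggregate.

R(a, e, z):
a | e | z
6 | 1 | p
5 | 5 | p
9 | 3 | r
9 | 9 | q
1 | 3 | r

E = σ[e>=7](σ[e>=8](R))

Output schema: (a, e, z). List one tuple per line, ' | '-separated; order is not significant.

Row counts bottom-up:
  R → 5
  σ[e>=8](R) → 1
  σ[e>=7](σ[e>=8](R)) → 1

== RESULT ==
a | e | z
9 | 9 | q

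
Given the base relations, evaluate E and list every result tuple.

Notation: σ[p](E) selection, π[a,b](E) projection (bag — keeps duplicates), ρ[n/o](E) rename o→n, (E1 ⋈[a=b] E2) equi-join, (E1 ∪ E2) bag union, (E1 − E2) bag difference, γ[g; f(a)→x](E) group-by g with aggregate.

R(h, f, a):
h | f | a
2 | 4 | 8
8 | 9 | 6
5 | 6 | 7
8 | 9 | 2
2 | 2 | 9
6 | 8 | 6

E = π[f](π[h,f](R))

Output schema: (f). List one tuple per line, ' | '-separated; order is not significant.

Subexpression sizes:
  R → 6
  π[h,f](R) → 6
  π[f](π[h,f](R)) → 6

== RESULT ==
f
2
4
6
8
9
9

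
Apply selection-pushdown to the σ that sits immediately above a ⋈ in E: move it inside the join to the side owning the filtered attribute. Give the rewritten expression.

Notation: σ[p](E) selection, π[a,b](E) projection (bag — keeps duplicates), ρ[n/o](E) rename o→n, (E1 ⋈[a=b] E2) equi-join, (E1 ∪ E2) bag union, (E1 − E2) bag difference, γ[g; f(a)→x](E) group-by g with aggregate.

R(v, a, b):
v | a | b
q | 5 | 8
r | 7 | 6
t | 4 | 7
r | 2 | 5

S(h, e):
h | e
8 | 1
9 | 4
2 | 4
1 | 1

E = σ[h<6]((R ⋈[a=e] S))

σ filters on h, owned by the right side.
E' = (R ⋈[a=e] σ[h<6](S))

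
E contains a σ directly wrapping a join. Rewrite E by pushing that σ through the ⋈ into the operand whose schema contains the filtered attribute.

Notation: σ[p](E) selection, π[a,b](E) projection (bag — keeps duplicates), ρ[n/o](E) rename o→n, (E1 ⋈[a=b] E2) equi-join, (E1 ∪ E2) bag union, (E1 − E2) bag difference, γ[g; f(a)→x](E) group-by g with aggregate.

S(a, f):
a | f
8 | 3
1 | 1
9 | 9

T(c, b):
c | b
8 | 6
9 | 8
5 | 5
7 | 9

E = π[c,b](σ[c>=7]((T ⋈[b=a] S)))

σ filters on c, owned by the left side.
E' = π[c,b]((σ[c>=7](T) ⋈[b=a] S))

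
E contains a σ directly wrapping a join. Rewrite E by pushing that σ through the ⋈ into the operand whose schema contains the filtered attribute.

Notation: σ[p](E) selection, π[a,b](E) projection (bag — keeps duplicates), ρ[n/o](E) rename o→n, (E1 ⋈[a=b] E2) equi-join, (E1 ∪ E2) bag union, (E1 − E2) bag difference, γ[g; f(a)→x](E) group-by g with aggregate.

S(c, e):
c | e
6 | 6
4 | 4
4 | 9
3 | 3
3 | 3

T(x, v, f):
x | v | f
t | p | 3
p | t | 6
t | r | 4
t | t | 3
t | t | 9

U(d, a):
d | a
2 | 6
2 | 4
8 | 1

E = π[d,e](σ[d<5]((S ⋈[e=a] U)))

σ filters on d, owned by the right side.
E' = π[d,e]((S ⋈[e=a] σ[d<5](U)))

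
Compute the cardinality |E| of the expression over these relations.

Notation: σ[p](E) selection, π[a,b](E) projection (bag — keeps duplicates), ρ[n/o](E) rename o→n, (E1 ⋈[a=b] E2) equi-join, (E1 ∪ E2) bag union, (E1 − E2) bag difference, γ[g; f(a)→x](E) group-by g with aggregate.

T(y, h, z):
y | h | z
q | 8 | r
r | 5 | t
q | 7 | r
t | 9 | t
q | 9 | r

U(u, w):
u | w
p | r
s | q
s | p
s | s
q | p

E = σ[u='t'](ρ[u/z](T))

Subexpression sizes:
  T → 5
  ρ[u/z](T) → 5
  σ[u='t'](ρ[u/z](T)) → 2

|E| = 2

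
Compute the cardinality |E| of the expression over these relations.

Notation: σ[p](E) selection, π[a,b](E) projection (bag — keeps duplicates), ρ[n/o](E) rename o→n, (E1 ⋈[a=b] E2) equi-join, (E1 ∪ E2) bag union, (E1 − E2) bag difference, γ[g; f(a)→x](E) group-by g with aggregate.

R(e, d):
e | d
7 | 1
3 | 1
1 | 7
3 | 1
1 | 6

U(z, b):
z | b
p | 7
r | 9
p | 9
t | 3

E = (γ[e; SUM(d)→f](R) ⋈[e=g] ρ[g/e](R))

Per-node cardinality:
  R → 5
  γ[e; SUM(d)→f](R) → 3
  R → 5
  ρ[g/e](R) → 5
  (γ[e; SUM(d)→f](R) ⋈[e=g] ρ[g/e](R)) → 5

|E| = 5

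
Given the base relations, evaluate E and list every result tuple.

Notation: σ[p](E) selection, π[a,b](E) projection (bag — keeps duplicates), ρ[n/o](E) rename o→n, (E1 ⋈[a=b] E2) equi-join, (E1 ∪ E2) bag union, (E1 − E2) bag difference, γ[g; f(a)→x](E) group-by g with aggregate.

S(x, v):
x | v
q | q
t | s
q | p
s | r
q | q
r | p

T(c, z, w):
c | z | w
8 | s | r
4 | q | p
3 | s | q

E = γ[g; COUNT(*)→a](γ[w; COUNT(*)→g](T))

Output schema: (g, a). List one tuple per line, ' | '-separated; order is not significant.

Subexpression sizes:
  T → 3
  γ[w; COUNT(*)→g](T) → 3
  γ[g; COUNT(*)→a](γ[w; COUNT(*)→g](T)) → 1

== RESULT ==
g | a
1 | 3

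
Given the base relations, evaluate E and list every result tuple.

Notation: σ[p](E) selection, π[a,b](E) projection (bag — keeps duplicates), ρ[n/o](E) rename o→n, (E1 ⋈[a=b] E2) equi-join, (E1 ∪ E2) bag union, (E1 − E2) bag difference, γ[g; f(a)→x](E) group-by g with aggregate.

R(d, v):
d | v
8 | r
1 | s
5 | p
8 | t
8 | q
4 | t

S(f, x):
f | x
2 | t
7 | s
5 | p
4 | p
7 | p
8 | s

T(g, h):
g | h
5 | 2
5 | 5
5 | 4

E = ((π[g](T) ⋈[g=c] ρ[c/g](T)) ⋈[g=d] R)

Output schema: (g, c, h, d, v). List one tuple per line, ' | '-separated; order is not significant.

Per-node cardinality:
  T → 3
  π[g](T) → 3
  T → 3
  ρ[c/g](T) → 3
  (π[g](T) ⋈[g=c] ρ[c/g](T)) → 9
  R → 6
  ((π[g](T) ⋈[g=c] ρ[c/g](T)) ⋈[g=d] R) → 9

== RESULT ==
g | c | h | d | v
5 | 5 | 2 | 5 | p
5 | 5 | 2 | 5 | p
5 | 5 | 2 | 5 | p
5 | 5 | 4 | 5 | p
5 | 5 | 4 | 5 | p
5 | 5 | 4 | 5 | p
5 | 5 | 5 | 5 | p
5 | 5 | 5 | 5 | p
5 | 5 | 5 | 5 | p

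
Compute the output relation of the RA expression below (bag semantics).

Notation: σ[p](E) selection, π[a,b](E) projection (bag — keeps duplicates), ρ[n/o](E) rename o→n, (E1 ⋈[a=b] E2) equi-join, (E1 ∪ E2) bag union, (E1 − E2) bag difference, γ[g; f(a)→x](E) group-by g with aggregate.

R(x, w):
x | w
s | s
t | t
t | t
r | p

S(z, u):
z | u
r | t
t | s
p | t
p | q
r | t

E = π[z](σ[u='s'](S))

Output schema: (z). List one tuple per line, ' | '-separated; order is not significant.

Per-node cardinality:
  S → 5
  σ[u='s'](S) → 1
  π[z](σ[u='s'](S)) → 1

== RESULT ==
z
t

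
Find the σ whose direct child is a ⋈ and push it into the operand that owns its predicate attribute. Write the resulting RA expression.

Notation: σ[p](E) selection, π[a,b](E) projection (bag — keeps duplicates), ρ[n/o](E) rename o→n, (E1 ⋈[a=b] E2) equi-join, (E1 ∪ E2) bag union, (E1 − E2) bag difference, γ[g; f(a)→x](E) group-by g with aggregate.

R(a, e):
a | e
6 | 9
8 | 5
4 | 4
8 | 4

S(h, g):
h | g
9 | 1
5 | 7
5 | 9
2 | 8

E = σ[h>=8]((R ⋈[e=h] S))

σ filters on h, owned by the right side.
E' = (R ⋈[e=h] σ[h>=8](S))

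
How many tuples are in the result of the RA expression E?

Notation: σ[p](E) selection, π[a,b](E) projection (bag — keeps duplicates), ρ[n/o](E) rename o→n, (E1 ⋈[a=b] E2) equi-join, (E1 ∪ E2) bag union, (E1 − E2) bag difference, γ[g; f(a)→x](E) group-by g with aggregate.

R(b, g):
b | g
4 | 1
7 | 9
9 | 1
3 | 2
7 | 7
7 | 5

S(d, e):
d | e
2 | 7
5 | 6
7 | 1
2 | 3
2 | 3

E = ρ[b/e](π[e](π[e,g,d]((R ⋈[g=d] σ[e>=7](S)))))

Row counts bottom-up:
  R → 6
  S → 5
  σ[e>=7](S) → 1
  (R ⋈[g=d] σ[e>=7](S)) → 1
  π[e,g,d]((R ⋈[g=d] σ[e>=7](S))) → 1
  π[e](π[e,g,d]((R ⋈[g=d] σ[e>=7](S)))) → 1
  ρ[b/e](π[e](π[e,g,d]((R ⋈[g=d] σ[e>=7](S))))) → 1

|E| = 1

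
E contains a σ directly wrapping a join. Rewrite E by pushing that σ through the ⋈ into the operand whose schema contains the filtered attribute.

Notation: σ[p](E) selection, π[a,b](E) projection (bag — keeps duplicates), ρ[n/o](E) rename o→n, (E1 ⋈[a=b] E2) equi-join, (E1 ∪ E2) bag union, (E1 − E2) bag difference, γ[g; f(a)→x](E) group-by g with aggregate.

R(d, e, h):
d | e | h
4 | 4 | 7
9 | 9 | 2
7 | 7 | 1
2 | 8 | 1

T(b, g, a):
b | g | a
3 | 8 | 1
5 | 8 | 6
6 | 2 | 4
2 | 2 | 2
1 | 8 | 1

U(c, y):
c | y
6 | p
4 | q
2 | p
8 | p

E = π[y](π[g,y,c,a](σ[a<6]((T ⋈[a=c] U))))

σ filters on a, owned by the left side.
E' = π[y](π[g,y,c,a]((σ[a<6](T) ⋈[a=c] U)))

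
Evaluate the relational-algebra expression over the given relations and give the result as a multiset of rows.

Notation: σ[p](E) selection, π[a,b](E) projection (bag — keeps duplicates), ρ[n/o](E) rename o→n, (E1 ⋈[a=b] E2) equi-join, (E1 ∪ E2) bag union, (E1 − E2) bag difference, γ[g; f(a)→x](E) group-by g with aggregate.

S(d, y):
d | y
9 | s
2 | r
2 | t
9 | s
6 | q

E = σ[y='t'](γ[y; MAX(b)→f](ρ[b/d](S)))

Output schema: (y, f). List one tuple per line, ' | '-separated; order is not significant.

Subexpression sizes:
  S → 5
  ρ[b/d](S) → 5
  γ[y; MAX(b)→f](ρ[b/d](S)) → 4
  σ[y='t'](γ[y; MAX(b)→f](ρ[b/d](S))) → 1

== RESULT ==
y | f
t | 2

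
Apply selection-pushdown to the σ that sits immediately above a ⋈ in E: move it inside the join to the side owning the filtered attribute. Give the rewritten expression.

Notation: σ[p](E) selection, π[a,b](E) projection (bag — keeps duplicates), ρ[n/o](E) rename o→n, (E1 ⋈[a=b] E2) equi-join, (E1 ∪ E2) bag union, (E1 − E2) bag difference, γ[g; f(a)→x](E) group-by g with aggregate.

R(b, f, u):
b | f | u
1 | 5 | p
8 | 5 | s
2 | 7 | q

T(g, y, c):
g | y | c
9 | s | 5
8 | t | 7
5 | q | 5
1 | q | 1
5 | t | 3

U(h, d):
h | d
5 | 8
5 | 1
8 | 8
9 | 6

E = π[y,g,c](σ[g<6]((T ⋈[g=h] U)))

σ filters on g, owned by the left side.
E' = π[y,g,c]((σ[g<6](T) ⋈[g=h] U))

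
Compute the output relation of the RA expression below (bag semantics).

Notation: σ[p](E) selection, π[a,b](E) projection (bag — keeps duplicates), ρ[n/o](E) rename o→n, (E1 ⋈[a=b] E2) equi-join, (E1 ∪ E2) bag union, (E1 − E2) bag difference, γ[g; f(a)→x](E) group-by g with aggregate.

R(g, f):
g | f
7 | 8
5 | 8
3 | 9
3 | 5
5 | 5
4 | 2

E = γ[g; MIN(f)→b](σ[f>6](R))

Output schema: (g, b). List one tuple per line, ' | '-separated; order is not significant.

Row counts bottom-up:
  R → 6
  σ[f>6](R) → 3
  γ[g; MIN(f)→b](σ[f>6](R)) → 3

== RESULT ==
g | b
3 | 9
5 | 8
7 | 8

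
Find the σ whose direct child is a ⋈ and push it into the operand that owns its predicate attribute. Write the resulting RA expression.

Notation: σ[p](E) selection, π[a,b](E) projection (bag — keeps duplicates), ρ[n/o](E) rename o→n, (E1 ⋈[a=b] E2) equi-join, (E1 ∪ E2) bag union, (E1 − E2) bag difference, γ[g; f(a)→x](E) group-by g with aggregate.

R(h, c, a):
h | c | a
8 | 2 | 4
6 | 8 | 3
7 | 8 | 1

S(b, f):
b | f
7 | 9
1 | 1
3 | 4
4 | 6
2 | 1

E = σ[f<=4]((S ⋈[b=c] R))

σ filters on f, owned by the left side.
E' = (σ[f<=4](S) ⋈[b=c] R)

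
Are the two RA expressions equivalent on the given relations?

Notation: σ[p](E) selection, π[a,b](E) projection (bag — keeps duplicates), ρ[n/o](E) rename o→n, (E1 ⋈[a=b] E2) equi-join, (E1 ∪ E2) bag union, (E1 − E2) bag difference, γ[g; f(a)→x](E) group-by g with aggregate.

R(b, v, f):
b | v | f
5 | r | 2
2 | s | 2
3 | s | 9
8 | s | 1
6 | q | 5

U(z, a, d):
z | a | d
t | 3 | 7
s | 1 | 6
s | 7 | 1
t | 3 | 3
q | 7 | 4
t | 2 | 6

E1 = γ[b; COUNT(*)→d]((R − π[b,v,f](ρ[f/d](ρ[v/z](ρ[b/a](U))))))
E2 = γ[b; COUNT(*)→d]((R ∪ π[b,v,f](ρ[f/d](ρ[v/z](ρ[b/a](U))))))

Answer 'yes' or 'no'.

E1 row counts bottom-up:
  R → 5
  U → 6
  ρ[b/a](U) → 6
  ρ[v/z](ρ[b/a](U)) → 6
  ρ[f/d](ρ[v/z](ρ[b/a](U))) → 6
  π[b,v,f](ρ[f/d](ρ[v/z](ρ[b/a](U)))) → 6
  (R − π[b,v,f](ρ[f/d](ρ[v/z](ρ[b/a](U))))) → 5
  γ[b; COUNT(*)→d]((R − π[b,v,f](ρ[f/d](ρ[v/z](ρ[b/a](U)))))) → 5
E2 row counts bottom-up:
  R → 5
  U → 6
  ρ[b/a](U) → 6
  ρ[v/z](ρ[b/a](U)) → 6
  ρ[f/d](ρ[v/z](ρ[b/a](U))) → 6
  π[b,v,f](ρ[f/d](ρ[v/z](ρ[b/a](U)))) → 6
  (R ∪ π[b,v,f](ρ[f/d](ρ[v/z](ρ[b/a](U))))) → 11
  γ[b; COUNT(*)→d]((R ∪ π[b,v,f](ρ[f/d](ρ[v/z](ρ[b/a](U)))))) → 7

E1 result:
b | d
2 | 1
3 | 1
5 | 1
6 | 1
8 | 1
E2 result:
b | d
1 | 1
2 | 2
3 | 3
5 | 1
6 | 1
7 | 2
8 | 1
Witness: (2, 1) appears 1× in E1 but 0× in E2.

no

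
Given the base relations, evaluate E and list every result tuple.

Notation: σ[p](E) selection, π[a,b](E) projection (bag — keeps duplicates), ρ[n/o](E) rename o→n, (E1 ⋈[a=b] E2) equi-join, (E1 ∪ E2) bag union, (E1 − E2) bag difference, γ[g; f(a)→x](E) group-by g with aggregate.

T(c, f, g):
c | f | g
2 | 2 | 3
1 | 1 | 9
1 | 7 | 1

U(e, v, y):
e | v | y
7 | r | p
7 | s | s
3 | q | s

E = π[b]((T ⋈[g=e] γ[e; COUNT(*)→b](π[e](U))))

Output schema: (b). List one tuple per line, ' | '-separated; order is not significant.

Subexpression sizes:
  T → 3
  U → 3
  π[e](U) → 3
  γ[e; COUNT(*)→b](π[e](U)) → 2
  (T ⋈[g=e] γ[e; COUNT(*)→b](π[e](U))) → 1
  π[b]((T ⋈[g=e] γ[e; COUNT(*)→b](π[e](U)))) → 1

== RESULT ==
b
1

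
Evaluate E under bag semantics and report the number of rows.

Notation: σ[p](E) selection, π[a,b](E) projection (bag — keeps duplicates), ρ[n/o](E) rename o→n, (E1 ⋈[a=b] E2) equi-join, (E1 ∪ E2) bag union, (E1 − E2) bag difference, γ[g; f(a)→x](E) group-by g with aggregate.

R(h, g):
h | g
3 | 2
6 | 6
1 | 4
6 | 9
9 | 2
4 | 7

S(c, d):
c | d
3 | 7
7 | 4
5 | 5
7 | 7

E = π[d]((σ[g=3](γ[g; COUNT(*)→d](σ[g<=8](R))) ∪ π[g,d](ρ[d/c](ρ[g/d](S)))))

Row counts bottom-up:
  R → 6
  σ[g<=8](R) → 5
  γ[g; COUNT(*)→d](σ[g<=8](R)) → 4
  σ[g=3](γ[g; COUNT(*)→d](σ[g<=8](R))) → 0
  S → 4
  ρ[g/d](S) → 4
  ρ[d/c](ρ[g/d](S)) → 4
  π[g,d](ρ[d/c](ρ[g/d](S))) → 4
  (σ[g=3](γ[g; COUNT(*)→d](σ[g<=8](R))) ∪ π[g,d](ρ[d/c](ρ[g/d](S)))) → 4
  π[d]((σ[g=3](γ[g; COUNT(*)→d](σ[g<=8](R))) ∪ π[g,d](ρ[d/c](ρ[g/d](S))))) → 4

|E| = 4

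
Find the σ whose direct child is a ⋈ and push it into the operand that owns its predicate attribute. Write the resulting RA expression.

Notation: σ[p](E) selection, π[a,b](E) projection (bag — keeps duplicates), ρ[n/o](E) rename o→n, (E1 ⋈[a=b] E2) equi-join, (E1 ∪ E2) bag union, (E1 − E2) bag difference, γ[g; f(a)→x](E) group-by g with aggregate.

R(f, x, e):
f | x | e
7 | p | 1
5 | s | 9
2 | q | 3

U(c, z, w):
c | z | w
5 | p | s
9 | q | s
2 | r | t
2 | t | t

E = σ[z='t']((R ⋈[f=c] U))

σ filters on z, owned by the right side.
E' = (R ⋈[f=c] σ[z='t'](U))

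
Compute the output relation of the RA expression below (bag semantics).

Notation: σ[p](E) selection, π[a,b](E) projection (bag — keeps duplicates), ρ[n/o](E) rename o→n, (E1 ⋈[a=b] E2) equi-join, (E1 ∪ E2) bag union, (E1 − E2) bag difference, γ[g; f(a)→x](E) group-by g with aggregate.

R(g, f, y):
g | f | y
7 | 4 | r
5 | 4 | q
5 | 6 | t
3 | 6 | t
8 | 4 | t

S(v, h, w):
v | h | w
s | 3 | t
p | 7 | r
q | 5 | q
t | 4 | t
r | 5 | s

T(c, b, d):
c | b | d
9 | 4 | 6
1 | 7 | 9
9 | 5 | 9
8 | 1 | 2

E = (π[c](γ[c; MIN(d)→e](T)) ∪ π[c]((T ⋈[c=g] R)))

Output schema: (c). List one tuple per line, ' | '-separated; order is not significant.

Stepwise |·|:
  T → 4
  γ[c; MIN(d)→e](T) → 3
  π[c](γ[c; MIN(d)→e](T)) → 3
  T → 4
  R → 5
  (T ⋈[c=g] R) → 1
  π[c]((T ⋈[c=g] R)) → 1
  (π[c](γ[c; MIN(d)→e](T)) ∪ π[c]((T ⋈[c=g] R))) → 4

== RESULT ==
c
1
8
8
9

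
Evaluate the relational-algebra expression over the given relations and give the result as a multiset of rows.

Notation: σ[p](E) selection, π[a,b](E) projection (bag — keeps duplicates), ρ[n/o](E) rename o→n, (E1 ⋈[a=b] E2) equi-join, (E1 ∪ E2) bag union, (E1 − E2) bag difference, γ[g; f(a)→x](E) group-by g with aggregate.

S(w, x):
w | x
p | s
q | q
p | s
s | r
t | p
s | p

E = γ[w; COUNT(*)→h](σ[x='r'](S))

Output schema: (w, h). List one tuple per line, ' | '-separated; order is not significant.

Stepwise |·|:
  S → 6
  σ[x='r'](S) → 1
  γ[w; COUNT(*)→h](σ[x='r'](S)) → 1

== RESULT ==
w | h
s | 1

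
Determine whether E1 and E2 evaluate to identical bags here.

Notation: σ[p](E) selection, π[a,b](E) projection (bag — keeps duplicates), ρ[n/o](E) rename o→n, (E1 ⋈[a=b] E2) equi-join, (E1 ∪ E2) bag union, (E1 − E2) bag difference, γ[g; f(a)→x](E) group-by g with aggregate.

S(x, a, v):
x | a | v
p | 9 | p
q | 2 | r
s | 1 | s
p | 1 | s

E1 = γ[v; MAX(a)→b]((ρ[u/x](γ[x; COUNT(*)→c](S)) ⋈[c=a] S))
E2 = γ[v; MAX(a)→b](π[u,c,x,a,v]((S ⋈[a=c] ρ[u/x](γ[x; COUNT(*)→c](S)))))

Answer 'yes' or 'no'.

E1 stepwise |·|:
  S → 4
  γ[x; COUNT(*)→c](S) → 3
  ρ[u/x](γ[x; COUNT(*)→c](S)) → 3
  S → 4
  (ρ[u/x](γ[x; COUNT(*)→c](S)) ⋈[c=a] S) → 5
  γ[v; MAX(a)→b]((ρ[u/x](γ[x; COUNT(*)→c](S)) ⋈[c=a] S)) → 2
E2 stepwise |·|:
  S → 4
  S → 4
  γ[x; COUNT(*)→c](S) → 3
  ρ[u/x](γ[x; COUNT(*)→c](S)) → 3
  (S ⋈[a=c] ρ[u/x](γ[x; COUNT(*)→c](S))) → 5
  π[u,c,x,a,v]((S ⋈[a=c] ρ[u/x](γ[x; COUNT(*)→c](S)))) → 5
  γ[v; MAX(a)→b](π[u,c,x,a,v]((S ⋈[a=c] ρ[u/x](γ[x; COUNT(*)→c](S))))) → 2

E1 and E2 produce the same multiset:
v | b
r | 2
s | 1

yes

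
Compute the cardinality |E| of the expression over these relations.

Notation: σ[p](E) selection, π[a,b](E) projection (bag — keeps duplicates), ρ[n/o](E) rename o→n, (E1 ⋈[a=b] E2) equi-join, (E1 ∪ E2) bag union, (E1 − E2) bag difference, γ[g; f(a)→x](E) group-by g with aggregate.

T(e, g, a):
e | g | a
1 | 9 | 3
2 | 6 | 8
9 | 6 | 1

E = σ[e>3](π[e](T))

Subexpression sizes:
  T → 3
  π[e](T) → 3
  σ[e>3](π[e](T)) → 1

|E| = 1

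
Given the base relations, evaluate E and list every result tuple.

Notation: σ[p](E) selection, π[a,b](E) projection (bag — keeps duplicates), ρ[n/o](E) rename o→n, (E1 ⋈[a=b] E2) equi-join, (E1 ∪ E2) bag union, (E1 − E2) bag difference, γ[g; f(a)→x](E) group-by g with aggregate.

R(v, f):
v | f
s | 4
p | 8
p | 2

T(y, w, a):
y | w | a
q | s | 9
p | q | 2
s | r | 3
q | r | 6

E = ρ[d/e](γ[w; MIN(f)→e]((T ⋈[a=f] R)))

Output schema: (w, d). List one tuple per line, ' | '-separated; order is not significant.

Subexpression sizes:
  T → 4
  R → 3
  (T ⋈[a=f] R) → 1
  γ[w; MIN(f)→e]((T ⋈[a=f] R)) → 1
  ρ[d/e](γ[w; MIN(f)→e]((T ⋈[a=f] R))) → 1

== RESULT ==
w | d
q | 2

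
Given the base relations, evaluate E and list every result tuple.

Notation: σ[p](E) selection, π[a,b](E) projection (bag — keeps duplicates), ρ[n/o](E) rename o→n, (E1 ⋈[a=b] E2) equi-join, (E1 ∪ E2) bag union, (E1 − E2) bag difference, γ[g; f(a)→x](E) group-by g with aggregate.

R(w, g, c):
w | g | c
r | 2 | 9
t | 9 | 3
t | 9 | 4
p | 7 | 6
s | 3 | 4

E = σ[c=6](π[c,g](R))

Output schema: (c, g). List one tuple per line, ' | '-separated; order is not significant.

Stepwise |·|:
  R → 5
  π[c,g](R) → 5
  σ[c=6](π[c,g](R)) → 1

== RESULT ==
c | g
6 | 7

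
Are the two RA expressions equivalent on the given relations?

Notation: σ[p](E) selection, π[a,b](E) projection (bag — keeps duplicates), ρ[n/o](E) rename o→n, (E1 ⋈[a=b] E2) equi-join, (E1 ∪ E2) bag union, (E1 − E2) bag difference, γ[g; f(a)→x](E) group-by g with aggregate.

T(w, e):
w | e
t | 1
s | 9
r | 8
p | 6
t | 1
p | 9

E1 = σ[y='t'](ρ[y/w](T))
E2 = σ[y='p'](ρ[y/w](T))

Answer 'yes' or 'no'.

E1 row counts bottom-up:
  T → 6
  ρ[y/w](T) → 6
  σ[y='t'](ρ[y/w](T)) → 2
E2 row counts bottom-up:
  T → 6
  ρ[y/w](T) → 6
  σ[y='p'](ρ[y/w](T)) → 2

E1 result:
y | e
t | 1
t | 1
E2 result:
y | e
p | 6
p | 9
Witness: ('p', 9) appears 0× in E1 but 1× in E2.

no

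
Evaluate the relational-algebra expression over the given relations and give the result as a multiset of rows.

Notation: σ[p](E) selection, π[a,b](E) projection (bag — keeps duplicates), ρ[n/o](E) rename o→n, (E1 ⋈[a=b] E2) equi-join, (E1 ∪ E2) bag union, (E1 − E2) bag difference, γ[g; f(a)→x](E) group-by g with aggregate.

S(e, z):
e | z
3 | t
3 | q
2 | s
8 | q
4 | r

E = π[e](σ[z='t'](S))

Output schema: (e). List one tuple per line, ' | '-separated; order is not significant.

Stepwise |·|:
  S → 5
  σ[z='t'](S) → 1
  π[e](σ[z='t'](S)) → 1

== RESULT ==
e
3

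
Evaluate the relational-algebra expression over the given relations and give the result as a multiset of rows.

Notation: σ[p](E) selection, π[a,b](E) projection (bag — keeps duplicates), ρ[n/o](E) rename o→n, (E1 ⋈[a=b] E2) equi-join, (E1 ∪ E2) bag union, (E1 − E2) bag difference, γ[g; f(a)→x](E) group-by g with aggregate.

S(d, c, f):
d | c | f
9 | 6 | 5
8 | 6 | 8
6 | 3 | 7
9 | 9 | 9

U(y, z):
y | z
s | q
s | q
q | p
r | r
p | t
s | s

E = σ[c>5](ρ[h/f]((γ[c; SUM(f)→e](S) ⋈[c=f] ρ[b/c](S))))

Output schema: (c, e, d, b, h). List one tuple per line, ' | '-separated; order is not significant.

Subexpression sizes:
  S → 4
  γ[c; SUM(f)→e](S) → 3
  S → 4
  ρ[b/c](S) → 4
  (γ[c; SUM(f)→e](S) ⋈[c=f] ρ[b/c](S)) → 1
  ρ[h/f]((γ[c; SUM(f)→e](S) ⋈[c=f] ρ[b/c](S))) → 1
  σ[c>5](ρ[h/f]((γ[c; SUM(f)→e](S) ⋈[c=f] ρ[b/c](S)))) → 1

== RESULT ==
c | e | d | b | h
9 | 9 | 9 | 9 | 9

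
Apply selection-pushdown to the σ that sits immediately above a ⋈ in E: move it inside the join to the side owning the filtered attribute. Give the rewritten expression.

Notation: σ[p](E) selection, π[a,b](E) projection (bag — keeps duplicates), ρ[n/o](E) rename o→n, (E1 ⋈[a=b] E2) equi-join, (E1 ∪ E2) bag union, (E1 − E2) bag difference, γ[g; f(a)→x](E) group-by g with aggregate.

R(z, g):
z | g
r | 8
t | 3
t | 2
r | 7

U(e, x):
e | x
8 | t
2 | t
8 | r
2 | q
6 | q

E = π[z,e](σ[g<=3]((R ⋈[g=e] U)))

σ filters on g, owned by the left side.
E' = π[z,e]((σ[g<=3](R) ⋈[g=e] U))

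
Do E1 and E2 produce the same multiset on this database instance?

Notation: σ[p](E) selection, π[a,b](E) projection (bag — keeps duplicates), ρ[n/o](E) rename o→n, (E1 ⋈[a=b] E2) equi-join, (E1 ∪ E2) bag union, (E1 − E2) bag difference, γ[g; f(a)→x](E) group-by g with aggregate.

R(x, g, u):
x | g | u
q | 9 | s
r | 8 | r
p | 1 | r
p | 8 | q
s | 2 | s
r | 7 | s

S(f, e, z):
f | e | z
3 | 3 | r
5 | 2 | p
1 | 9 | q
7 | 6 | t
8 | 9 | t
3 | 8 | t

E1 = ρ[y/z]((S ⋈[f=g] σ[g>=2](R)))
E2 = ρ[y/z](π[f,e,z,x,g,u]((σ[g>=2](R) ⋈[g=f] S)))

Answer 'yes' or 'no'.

E1 per-node cardinality:
  S → 6
  R → 6
  σ[g>=2](R) → 5
  (S ⋈[f=g] σ[g>=2](R)) → 3
  ρ[y/z]((S ⋈[f=g] σ[g>=2](R))) → 3
E2 per-node cardinality:
  R → 6
  σ[g>=2](R) → 5
  S → 6
  (σ[g>=2](R) ⋈[g=f] S) → 3
  π[f,e,z,x,g,u]((σ[g>=2](R) ⋈[g=f] S)) → 3
  ρ[y/z](π[f,e,z,x,g,u]((σ[g>=2](R) ⋈[g=f] S))) → 3

E1 and E2 produce the same multiset:
f | e | y | x | g | u
7 | 6 | t | r | 7 | s
8 | 9 | t | p | 8 | q
8 | 9 | t | r | 8 | r

yes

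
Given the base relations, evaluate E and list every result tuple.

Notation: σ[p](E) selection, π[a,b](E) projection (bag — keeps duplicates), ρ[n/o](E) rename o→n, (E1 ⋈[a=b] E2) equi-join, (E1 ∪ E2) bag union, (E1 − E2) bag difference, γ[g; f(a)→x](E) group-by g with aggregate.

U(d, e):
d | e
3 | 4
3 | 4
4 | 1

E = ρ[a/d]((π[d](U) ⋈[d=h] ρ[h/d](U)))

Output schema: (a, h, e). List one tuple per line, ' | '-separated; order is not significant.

Stepwise |·|:
  U → 3
  π[d](U) → 3
  U → 3
  ρ[h/d](U) → 3
  (π[d](U) ⋈[d=h] ρ[h/d](U)) → 5
  ρ[a/d]((π[d](U) ⋈[d=h] ρ[h/d](U))) → 5

== RESULT ==
a | h | e
3 | 3 | 4
3 | 3 | 4
3 | 3 | 4
3 | 3 | 4
4 | 4 | 1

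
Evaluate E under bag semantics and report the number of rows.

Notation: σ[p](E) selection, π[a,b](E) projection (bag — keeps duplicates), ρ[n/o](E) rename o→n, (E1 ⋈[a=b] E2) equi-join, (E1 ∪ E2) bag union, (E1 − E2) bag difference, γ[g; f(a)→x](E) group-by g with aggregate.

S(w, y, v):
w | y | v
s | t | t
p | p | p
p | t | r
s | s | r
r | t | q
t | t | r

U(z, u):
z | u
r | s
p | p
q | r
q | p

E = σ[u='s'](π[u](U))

Per-node cardinality:
  U → 4
  π[u](U) → 4
  σ[u='s'](π[u](U)) → 1

|E| = 1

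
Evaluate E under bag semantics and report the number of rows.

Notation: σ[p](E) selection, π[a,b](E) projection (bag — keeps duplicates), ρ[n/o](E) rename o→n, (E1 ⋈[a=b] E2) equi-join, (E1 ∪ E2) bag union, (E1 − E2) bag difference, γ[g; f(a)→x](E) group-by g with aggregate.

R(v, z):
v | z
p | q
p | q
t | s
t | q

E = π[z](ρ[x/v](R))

Stepwise |·|:
  R → 4
  ρ[x/v](R) → 4
  π[z](ρ[x/v](R)) → 4

|E| = 4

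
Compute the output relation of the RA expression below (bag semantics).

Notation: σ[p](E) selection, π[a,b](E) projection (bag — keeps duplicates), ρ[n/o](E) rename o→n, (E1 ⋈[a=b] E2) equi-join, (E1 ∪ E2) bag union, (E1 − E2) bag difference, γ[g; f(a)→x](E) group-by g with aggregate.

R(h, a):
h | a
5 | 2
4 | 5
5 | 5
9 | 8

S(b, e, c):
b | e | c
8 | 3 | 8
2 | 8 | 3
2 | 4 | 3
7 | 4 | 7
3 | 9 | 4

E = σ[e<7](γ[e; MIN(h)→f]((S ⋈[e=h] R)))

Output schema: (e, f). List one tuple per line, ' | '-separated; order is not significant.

Per-node cardinality:
  S → 5
  R → 4
  (S ⋈[e=h] R) → 3
  γ[e; MIN(h)→f]((S ⋈[e=h] R)) → 2
  σ[e<7](γ[e; MIN(h)→f]((S ⋈[e=h] R))) → 1

== RESULT ==
e | f
4 | 4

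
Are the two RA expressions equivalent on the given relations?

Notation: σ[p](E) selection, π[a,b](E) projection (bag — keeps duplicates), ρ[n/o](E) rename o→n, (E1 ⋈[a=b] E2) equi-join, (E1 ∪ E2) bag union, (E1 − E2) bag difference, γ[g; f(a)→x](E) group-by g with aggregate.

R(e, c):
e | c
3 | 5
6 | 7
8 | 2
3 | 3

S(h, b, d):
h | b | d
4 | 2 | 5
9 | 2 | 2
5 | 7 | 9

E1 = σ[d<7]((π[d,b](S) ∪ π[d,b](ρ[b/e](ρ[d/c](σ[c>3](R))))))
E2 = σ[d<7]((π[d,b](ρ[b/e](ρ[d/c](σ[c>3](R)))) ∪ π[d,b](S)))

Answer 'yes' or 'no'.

E1 per-node cardinality:
  S → 3
  π[d,b](S) → 3
  R → 4
  σ[c>3](R) → 2
  ρ[d/c](σ[c>3](R)) → 2
  ρ[b/e](ρ[d/c](σ[c>3](R))) → 2
  π[d,b](ρ[b/e](ρ[d/c](σ[c>3](R)))) → 2
  (π[d,b](S) ∪ π[d,b](ρ[b/e](ρ[d/c](σ[c>3](R))))) → 5
  σ[d<7]((π[d,b](S) ∪ π[d,b](ρ[b/e](ρ[d/c](σ[c>3](R)))))) → 3
E2 per-node cardinality:
  R → 4
  σ[c>3](R) → 2
  ρ[d/c](σ[c>3](R)) → 2
  ρ[b/e](ρ[d/c](σ[c>3](R))) → 2
  π[d,b](ρ[b/e](ρ[d/c](σ[c>3](R)))) → 2
  S → 3
  π[d,b](S) → 3
  (π[d,b](ρ[b/e](ρ[d/c](σ[c>3](R)))) ∪ π[d,b](S)) → 5
  σ[d<7]((π[d,b](ρ[b/e](ρ[d/c](σ[c>3](R)))) ∪ π[d,b](S))) → 3

E1 and E2 produce the same multiset:
d | b
2 | 2
5 | 2
5 | 3

yes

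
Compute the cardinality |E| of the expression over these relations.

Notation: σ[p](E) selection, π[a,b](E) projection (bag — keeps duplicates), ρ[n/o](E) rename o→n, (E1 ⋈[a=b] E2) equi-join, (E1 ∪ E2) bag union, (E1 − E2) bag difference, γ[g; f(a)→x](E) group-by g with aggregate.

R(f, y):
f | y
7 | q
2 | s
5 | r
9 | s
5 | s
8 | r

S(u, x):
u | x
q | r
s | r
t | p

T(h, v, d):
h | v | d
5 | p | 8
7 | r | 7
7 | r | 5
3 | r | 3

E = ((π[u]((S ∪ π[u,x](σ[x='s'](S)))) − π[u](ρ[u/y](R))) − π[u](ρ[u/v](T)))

Per-node cardinality:
  S → 3
  S → 3
  σ[x='s'](S) → 0
  π[u,x](σ[x='s'](S)) → 0
  (S ∪ π[u,x](σ[x='s'](S))) → 3
  π[u]((S ∪ π[u,x](σ[x='s'](S)))) → 3
  R → 6
  ρ[u/y](R) → 6
  π[u](ρ[u/y](R)) → 6
  (π[u]((S ∪ π[u,x](σ[x='s'](S)))) − π[u](ρ[u/y](R))) → 1
  T → 4
  ρ[u/v](T) → 4
  π[u](ρ[u/v](T)) → 4
  ((π[u]((S ∪ π[u,x](σ[x='s'](S)))) − π[u](ρ[u/y](R))) − π[u](ρ[u/v](T))) → 1

|E| = 1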